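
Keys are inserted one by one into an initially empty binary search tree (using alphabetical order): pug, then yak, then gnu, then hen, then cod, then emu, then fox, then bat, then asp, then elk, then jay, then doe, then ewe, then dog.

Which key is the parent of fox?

Insert pug: tree is empty, so pug becomes the root.
Insert yak: yak > pug → go right. Place as right child of pug.
Insert gnu: gnu < pug → go left. Place as left child of pug.
Insert hen: hen < pug → go left; hen > gnu → go right. Place as right child of gnu.
Insert cod: cod < pug → go left; cod < gnu → go left. Place as left child of gnu.
Insert emu: emu < pug → go left; emu < gnu → go left; emu > cod → go right. Place as right child of cod.
Insert fox: fox < pug → go left; fox < gnu → go left; fox > cod → go right; fox > emu → go right. Place as right child of emu.
Insert bat: bat < pug → go left; bat < gnu → go left; bat < cod → go left. Place as left child of cod.
Insert asp: asp < pug → go left; asp < gnu → go left; asp < cod → go left; asp < bat → go left. Place as left child of bat.
Insert elk: elk < pug → go left; elk < gnu → go left; elk > cod → go right; elk < emu → go left. Place as left child of emu.
Insert jay: jay < pug → go left; jay > gnu → go right; jay > hen → go right. Place as right child of hen.
Insert doe: doe < pug → go left; doe < gnu → go left; doe > cod → go right; doe < emu → go left; doe < elk → go left. Place as left child of elk.
Insert ewe: ewe < pug → go left; ewe < gnu → go left; ewe > cod → go right; ewe > emu → go right; ewe < fox → go left. Place as left child of fox.
Insert dog: dog < pug → go left; dog < gnu → go left; dog > cod → go right; dog < emu → go left; dog < elk → go left; dog > doe → go right. Place as right child of doe.

emu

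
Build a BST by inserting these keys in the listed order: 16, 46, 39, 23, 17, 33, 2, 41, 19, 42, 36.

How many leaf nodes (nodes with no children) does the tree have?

16: root
46: right child of 16 (depth 1)
39: left child of 46 (depth 2)
23: left child of 39 (depth 3)
17: left child of 23 (depth 4)
33: right child of 23 (depth 4)
2: left child of 16 (depth 1)
41: right child of 39 (depth 3)
19: right child of 17 (depth 5)
42: right child of 41 (depth 4)
36: right child of 33 (depth 5)

Leaves: 2, 19, 36, 42 — 4 in total.

4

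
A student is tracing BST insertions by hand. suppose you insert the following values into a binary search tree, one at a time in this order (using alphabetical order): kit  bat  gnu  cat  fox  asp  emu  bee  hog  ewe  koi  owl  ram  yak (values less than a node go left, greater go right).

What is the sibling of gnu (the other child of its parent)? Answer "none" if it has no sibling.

Insert kit: tree is empty, so kit becomes the root.
Insert bat: bat < kit → go left. Place as left child of kit.
Insert gnu: gnu < kit → go left; gnu > bat → go right. Place as right child of bat.
Insert cat: cat < kit → go left; cat > bat → go right; cat < gnu → go left. Place as left child of gnu.
Insert fox: fox < kit → go left; fox > bat → go right; fox < gnu → go left; fox > cat → go right. Place as right child of cat.
Insert asp: asp < kit → go left; asp < bat → go left. Place as left child of bat.
Insert emu: emu < kit → go left; emu > bat → go right; emu < gnu → go left; emu > cat → go right; emu < fox → go left. Place as left child of fox.
Insert bee: bee < kit → go left; bee > bat → go right; bee < gnu → go left; bee < cat → go left. Place as left child of cat.
Insert hog: hog < kit → go left; hog > bat → go right; hog > gnu → go right. Place as right child of gnu.
Insert ewe: ewe < kit → go left; ewe > bat → go right; ewe < gnu → go left; ewe > cat → go right; ewe < fox → go left; ewe > emu → go right. Place as right child of emu.
Insert koi: koi > kit → go right. Place as right child of kit.
Insert owl: owl > kit → go right; owl > koi → go right. Place as right child of koi.
Insert ram: ram > kit → go right; ram > koi → go right; ram > owl → go right. Place as right child of owl.
Insert yak: yak > kit → go right; yak > koi → go right; yak > owl → go right; yak > ram → go right. Place as right child of ram.

gnu's parent is bat; the other child of bat is asp.

asp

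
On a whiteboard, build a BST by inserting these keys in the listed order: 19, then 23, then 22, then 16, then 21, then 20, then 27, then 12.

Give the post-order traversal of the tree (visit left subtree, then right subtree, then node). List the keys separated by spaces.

12 16 20 21 22 27 23 19

Insert 19: tree is empty, so 19 becomes the root.
Insert 23: 23 > 19 → go right. Place as right child of 19.
Insert 22: 22 > 19 → go right; 22 < 23 → go left. Place as left child of 23.
Insert 16: 16 < 19 → go left. Place as left child of 19.
Insert 21: 21 > 19 → go right; 21 < 23 → go left; 21 < 22 → go left. Place as left child of 22.
Insert 20: 20 > 19 → go right; 20 < 23 → go left; 20 < 22 → go left; 20 < 21 → go left. Place as left child of 21.
Insert 27: 27 > 19 → go right; 27 > 23 → go right. Place as right child of 23.
Insert 12: 12 < 19 → go left; 12 < 16 → go left. Place as left child of 16.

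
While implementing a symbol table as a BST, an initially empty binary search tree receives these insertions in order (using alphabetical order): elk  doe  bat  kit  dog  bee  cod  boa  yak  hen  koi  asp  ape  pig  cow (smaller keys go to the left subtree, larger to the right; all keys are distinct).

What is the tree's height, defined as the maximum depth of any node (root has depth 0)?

5

Insert elk: tree is empty, so elk becomes the root.
Insert doe: doe < elk → go left. Place as left child of elk.
Insert bat: bat < elk → go left; bat < doe → go left. Place as left child of doe.
Insert kit: kit > elk → go right. Place as right child of elk.
Insert dog: dog < elk → go left; dog > doe → go right. Place as right child of doe.
Insert bee: bee < elk → go left; bee < doe → go left; bee > bat → go right. Place as right child of bat.
Insert cod: cod < elk → go left; cod < doe → go left; cod > bat → go right; cod > bee → go right. Place as right child of bee.
Insert boa: boa < elk → go left; boa < doe → go left; boa > bat → go right; boa > bee → go right; boa < cod → go left. Place as left child of cod.
Insert yak: yak > elk → go right; yak > kit → go right. Place as right child of kit.
Insert hen: hen > elk → go right; hen < kit → go left. Place as left child of kit.
Insert koi: koi > elk → go right; koi > kit → go right; koi < yak → go left. Place as left child of yak.
Insert asp: asp < elk → go left; asp < doe → go left; asp < bat → go left. Place as left child of bat.
Insert ape: ape < elk → go left; ape < doe → go left; ape < bat → go left; ape < asp → go left. Place as left child of asp.
Insert pig: pig > elk → go right; pig > kit → go right; pig < yak → go left; pig > koi → go right. Place as right child of koi.
Insert cow: cow < elk → go left; cow < doe → go left; cow > bat → go right; cow > bee → go right; cow > cod → go right. Place as right child of cod.

The deepest node is boa at depth 5.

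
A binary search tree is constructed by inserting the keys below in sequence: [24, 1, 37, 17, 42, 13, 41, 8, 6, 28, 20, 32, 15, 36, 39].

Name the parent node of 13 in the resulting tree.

17

24: root
1: left child of 24 (depth 1)
37: right child of 24 (depth 1)
17: right child of 1 (depth 2)
42: right child of 37 (depth 2)
13: left child of 17 (depth 3)
41: left child of 42 (depth 3)
8: left child of 13 (depth 4)
6: left child of 8 (depth 5)
28: left child of 37 (depth 2)
20: right child of 17 (depth 3)
32: right child of 28 (depth 3)
15: right child of 13 (depth 4)
36: right child of 32 (depth 4)
39: left child of 41 (depth 4)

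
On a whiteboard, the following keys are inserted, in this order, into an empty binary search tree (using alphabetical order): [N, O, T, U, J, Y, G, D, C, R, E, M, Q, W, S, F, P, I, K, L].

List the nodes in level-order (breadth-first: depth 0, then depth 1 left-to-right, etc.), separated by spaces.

N J O G M T D I K R U C E L Q S Y F P W

Insert N: tree is empty, so N becomes the root.
Insert O: O > N → go right. Place as right child of N.
Insert T: T > N → go right; T > O → go right. Place as right child of O.
Insert U: U > N → go right; U > O → go right; U > T → go right. Place as right child of T.
Insert J: J < N → go left. Place as left child of N.
Insert Y: Y > N → go right; Y > O → go right; Y > T → go right; Y > U → go right. Place as right child of U.
Insert G: G < N → go left; G < J → go left. Place as left child of J.
Insert D: D < N → go left; D < J → go left; D < G → go left. Place as left child of G.
Insert C: C < N → go left; C < J → go left; C < G → go left; C < D → go left. Place as left child of D.
Insert R: R > N → go right; R > O → go right; R < T → go left. Place as left child of T.
Insert E: E < N → go left; E < J → go left; E < G → go left; E > D → go right. Place as right child of D.
Insert M: M < N → go left; M > J → go right. Place as right child of J.
Insert Q: Q > N → go right; Q > O → go right; Q < T → go left; Q < R → go left. Place as left child of R.
Insert W: W > N → go right; W > O → go right; W > T → go right; W > U → go right; W < Y → go left. Place as left child of Y.
Insert S: S > N → go right; S > O → go right; S < T → go left; S > R → go right. Place as right child of R.
Insert F: F < N → go left; F < J → go left; F < G → go left; F > D → go right; F > E → go right. Place as right child of E.
Insert P: P > N → go right; P > O → go right; P < T → go left; P < R → go left; P < Q → go left. Place as left child of Q.
Insert I: I < N → go left; I < J → go left; I > G → go right. Place as right child of G.
Insert K: K < N → go left; K > J → go right; K < M → go left. Place as left child of M.
Insert L: L < N → go left; L > J → go right; L < M → go left; L > K → go right. Place as right child of K.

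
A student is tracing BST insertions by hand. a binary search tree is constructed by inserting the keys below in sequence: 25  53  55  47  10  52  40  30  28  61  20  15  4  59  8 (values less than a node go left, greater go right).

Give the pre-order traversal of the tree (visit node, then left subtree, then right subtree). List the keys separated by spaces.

Resulting structure (node: left, right):
  25: L=10, R=53
  53: L=47, R=55
  55: L=–, R=61
  47: L=40, R=52
  10: L=4, R=20
  52: L=–, R=–
  40: L=30, R=–
  30: L=28, R=–
  28: L=–, R=–
  61: L=59, R=–
  20: L=15, R=–
  15: L=–, R=–
  4: L=–, R=8
  59: L=–, R=–
  8: L=–, R=–

25 10 4 8 20 15 53 47 40 30 28 52 55 61 59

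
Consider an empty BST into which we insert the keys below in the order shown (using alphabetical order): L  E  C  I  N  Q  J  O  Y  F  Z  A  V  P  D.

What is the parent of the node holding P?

Insert L: tree is empty, so L becomes the root.
Insert E: E < L → go left. Place as left child of L.
Insert C: C < L → go left; C < E → go left. Place as left child of E.
Insert I: I < L → go left; I > E → go right. Place as right child of E.
Insert N: N > L → go right. Place as right child of L.
Insert Q: Q > L → go right; Q > N → go right. Place as right child of N.
Insert J: J < L → go left; J > E → go right; J > I → go right. Place as right child of I.
Insert O: O > L → go right; O > N → go right; O < Q → go left. Place as left child of Q.
Insert Y: Y > L → go right; Y > N → go right; Y > Q → go right. Place as right child of Q.
Insert F: F < L → go left; F > E → go right; F < I → go left. Place as left child of I.
Insert Z: Z > L → go right; Z > N → go right; Z > Q → go right; Z > Y → go right. Place as right child of Y.
Insert A: A < L → go left; A < E → go left; A < C → go left. Place as left child of C.
Insert V: V > L → go right; V > N → go right; V > Q → go right; V < Y → go left. Place as left child of Y.
Insert P: P > L → go right; P > N → go right; P < Q → go left; P > O → go right. Place as right child of O.
Insert D: D < L → go left; D < E → go left; D > C → go right. Place as right child of C.

O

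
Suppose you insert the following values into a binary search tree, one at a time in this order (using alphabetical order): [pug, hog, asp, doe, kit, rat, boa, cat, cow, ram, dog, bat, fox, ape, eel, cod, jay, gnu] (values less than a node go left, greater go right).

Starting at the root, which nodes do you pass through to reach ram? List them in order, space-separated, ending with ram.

pug rat ram

Resulting structure (node: left, right):
  pug: L=hog, R=rat
  hog: L=asp, R=kit
  asp: L=ape, R=doe
  doe: L=boa, R=dog
  kit: L=jay, R=–
  rat: L=ram, R=–
  boa: L=bat, R=cat
  cat: L=–, R=cow
  cow: L=cod, R=–
  ram: L=–, R=–
  dog: L=–, R=fox
  bat: L=–, R=–
  fox: L=eel, R=gnu
  ape: L=–, R=–
  eel: L=–, R=–
  cod: L=–, R=–
  jay: L=–, R=–
  gnu: L=–, R=–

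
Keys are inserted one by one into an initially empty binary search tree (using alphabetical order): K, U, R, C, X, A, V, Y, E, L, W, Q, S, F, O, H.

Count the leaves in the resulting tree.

6

K: root
U: right child of K (depth 1)
R: left child of U (depth 2)
C: left child of K (depth 1)
X: right child of U (depth 2)
A: left child of C (depth 2)
V: left child of X (depth 3)
Y: right child of X (depth 3)
E: right child of C (depth 2)
L: left child of R (depth 3)
W: right child of V (depth 4)
Q: right child of L (depth 4)
S: right child of R (depth 3)
F: right child of E (depth 3)
O: left child of Q (depth 5)
H: right child of F (depth 4)

Leaves: A, H, O, S, W, Y — 6 in total.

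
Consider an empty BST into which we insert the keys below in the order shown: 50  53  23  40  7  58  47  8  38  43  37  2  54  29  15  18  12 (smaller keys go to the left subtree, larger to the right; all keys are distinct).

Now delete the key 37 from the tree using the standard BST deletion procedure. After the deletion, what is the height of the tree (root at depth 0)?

5

50: root
53: right child of 50 (depth 1)
23: left child of 50 (depth 1)
40: right child of 23 (depth 2)
7: left child of 23 (depth 2)
58: right child of 53 (depth 2)
47: right child of 40 (depth 3)
8: right child of 7 (depth 3)
38: left child of 40 (depth 3)
43: left child of 47 (depth 4)
37: left child of 38 (depth 4)
2: left child of 7 (depth 3)
54: left child of 58 (depth 3)
29: left child of 37 (depth 5)
15: right child of 8 (depth 4)
18: right child of 15 (depth 5)
12: left child of 15 (depth 5)

Delete 37 (at most one child — splice it out).
After deletion, deepest node is 18 at depth 5.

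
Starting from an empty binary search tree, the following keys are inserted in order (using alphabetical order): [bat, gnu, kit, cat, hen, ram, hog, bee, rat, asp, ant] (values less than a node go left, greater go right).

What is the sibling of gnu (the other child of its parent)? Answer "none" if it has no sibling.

asp

bat: root
gnu: right child of bat (depth 1)
kit: right child of gnu (depth 2)
cat: left child of gnu (depth 2)
hen: left child of kit (depth 3)
ram: right child of kit (depth 3)
hog: right child of hen (depth 4)
bee: left child of cat (depth 3)
rat: right child of ram (depth 4)
asp: left child of bat (depth 1)
ant: left child of asp (depth 2)

gnu's parent is bat; the other child of bat is asp.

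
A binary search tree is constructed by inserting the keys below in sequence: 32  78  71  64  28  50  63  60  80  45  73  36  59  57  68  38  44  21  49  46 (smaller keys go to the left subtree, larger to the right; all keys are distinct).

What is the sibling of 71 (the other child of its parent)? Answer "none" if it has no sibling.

Insert 32: tree is empty, so 32 becomes the root.
Insert 78: 78 > 32 → go right. Place as right child of 32.
Insert 71: 71 > 32 → go right; 71 < 78 → go left. Place as left child of 78.
Insert 64: 64 > 32 → go right; 64 < 78 → go left; 64 < 71 → go left. Place as left child of 71.
Insert 28: 28 < 32 → go left. Place as left child of 32.
Insert 50: 50 > 32 → go right; 50 < 78 → go left; 50 < 71 → go left; 50 < 64 → go left. Place as left child of 64.
Insert 63: 63 > 32 → go right; 63 < 78 → go left; 63 < 71 → go left; 63 < 64 → go left; 63 > 50 → go right. Place as right child of 50.
Insert 60: 60 > 32 → go right; 60 < 78 → go left; 60 < 71 → go left; 60 < 64 → go left; 60 > 50 → go right; 60 < 63 → go left. Place as left child of 63.
Insert 80: 80 > 32 → go right; 80 > 78 → go right. Place as right child of 78.
Insert 45: 45 > 32 → go right; 45 < 78 → go left; 45 < 71 → go left; 45 < 64 → go left; 45 < 50 → go left. Place as left child of 50.
Insert 73: 73 > 32 → go right; 73 < 78 → go left; 73 > 71 → go right. Place as right child of 71.
Insert 36: 36 > 32 → go right; 36 < 78 → go left; 36 < 71 → go left; 36 < 64 → go left; 36 < 50 → go left; 36 < 45 → go left. Place as left child of 45.
Insert 59: 59 > 32 → go right; 59 < 78 → go left; 59 < 71 → go left; 59 < 64 → go left; 59 > 50 → go right; 59 < 63 → go left; 59 < 60 → go left. Place as left child of 60.
Insert 57: 57 > 32 → go right; 57 < 78 → go left; 57 < 71 → go left; 57 < 64 → go left; 57 > 50 → go right; 57 < 63 → go left; 57 < 60 → go left; 57 < 59 → go left. Place as left child of 59.
Insert 68: 68 > 32 → go right; 68 < 78 → go left; 68 < 71 → go left; 68 > 64 → go right. Place as right child of 64.
Insert 38: 38 > 32 → go right; 38 < 78 → go left; 38 < 71 → go left; 38 < 64 → go left; 38 < 50 → go left; 38 < 45 → go left; 38 > 36 → go right. Place as right child of 36.
Insert 44: 44 > 32 → go right; 44 < 78 → go left; 44 < 71 → go left; 44 < 64 → go left; 44 < 50 → go left; 44 < 45 → go left; 44 > 36 → go right; 44 > 38 → go right. Place as right child of 38.
Insert 21: 21 < 32 → go left; 21 < 28 → go left. Place as left child of 28.
Insert 49: 49 > 32 → go right; 49 < 78 → go left; 49 < 71 → go left; 49 < 64 → go left; 49 < 50 → go left; 49 > 45 → go right. Place as right child of 45.
Insert 46: 46 > 32 → go right; 46 < 78 → go left; 46 < 71 → go left; 46 < 64 → go left; 46 < 50 → go left; 46 > 45 → go right; 46 < 49 → go left. Place as left child of 49.

71's parent is 78; the other child of 78 is 80.

80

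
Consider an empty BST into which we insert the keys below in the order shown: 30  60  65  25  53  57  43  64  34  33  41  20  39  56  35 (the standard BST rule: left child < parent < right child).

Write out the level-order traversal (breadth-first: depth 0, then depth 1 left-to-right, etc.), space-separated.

30 25 60 20 53 65 43 57 64 34 56 33 41 39 35

30: root
60: right child of 30 (depth 1)
65: right child of 60 (depth 2)
25: left child of 30 (depth 1)
53: left child of 60 (depth 2)
57: right child of 53 (depth 3)
43: left child of 53 (depth 3)
64: left child of 65 (depth 3)
34: left child of 43 (depth 4)
33: left child of 34 (depth 5)
41: right child of 34 (depth 5)
20: left child of 25 (depth 2)
39: left child of 41 (depth 6)
56: left child of 57 (depth 4)
35: left child of 39 (depth 7)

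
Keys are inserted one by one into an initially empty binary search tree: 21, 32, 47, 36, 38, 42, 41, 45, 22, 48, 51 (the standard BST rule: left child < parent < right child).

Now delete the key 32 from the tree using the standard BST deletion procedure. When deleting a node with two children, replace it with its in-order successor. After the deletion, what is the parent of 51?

48

21: root
32: right child of 21 (depth 1)
47: right child of 32 (depth 2)
36: left child of 47 (depth 3)
38: right child of 36 (depth 4)
42: right child of 38 (depth 5)
41: left child of 42 (depth 6)
45: right child of 42 (depth 6)
22: left child of 32 (depth 2)
48: right child of 47 (depth 3)
51: right child of 48 (depth 4)

Delete 32 (two children — replace with in-order successor).
After deletion, 51's parent is 48.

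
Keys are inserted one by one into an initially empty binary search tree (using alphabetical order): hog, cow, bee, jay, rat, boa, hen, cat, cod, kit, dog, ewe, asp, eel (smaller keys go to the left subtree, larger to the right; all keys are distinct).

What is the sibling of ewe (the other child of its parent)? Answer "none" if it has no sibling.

none

hog: root
cow: left child of hog (depth 1)
bee: left child of cow (depth 2)
jay: right child of hog (depth 1)
rat: right child of jay (depth 2)
boa: right child of bee (depth 3)
hen: right child of cow (depth 2)
cat: right child of boa (depth 4)
cod: right child of cat (depth 5)
kit: left child of rat (depth 3)
dog: left child of hen (depth 3)
ewe: right child of dog (depth 4)
asp: left child of bee (depth 3)
eel: left child of ewe (depth 5)

ewe's parent is dog, which has only one child.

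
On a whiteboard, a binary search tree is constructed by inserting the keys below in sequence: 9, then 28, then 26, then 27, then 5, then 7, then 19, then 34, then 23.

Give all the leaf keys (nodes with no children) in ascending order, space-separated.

7 23 27 34

Insert 9: tree is empty, so 9 becomes the root.
Insert 28: 28 > 9 → go right. Place as right child of 9.
Insert 26: 26 > 9 → go right; 26 < 28 → go left. Place as left child of 28.
Insert 27: 27 > 9 → go right; 27 < 28 → go left; 27 > 26 → go right. Place as right child of 26.
Insert 5: 5 < 9 → go left. Place as left child of 9.
Insert 7: 7 < 9 → go left; 7 > 5 → go right. Place as right child of 5.
Insert 19: 19 > 9 → go right; 19 < 28 → go left; 19 < 26 → go left. Place as left child of 26.
Insert 34: 34 > 9 → go right; 34 > 28 → go right. Place as right child of 28.
Insert 23: 23 > 9 → go right; 23 < 28 → go left; 23 < 26 → go left; 23 > 19 → go right. Place as right child of 19.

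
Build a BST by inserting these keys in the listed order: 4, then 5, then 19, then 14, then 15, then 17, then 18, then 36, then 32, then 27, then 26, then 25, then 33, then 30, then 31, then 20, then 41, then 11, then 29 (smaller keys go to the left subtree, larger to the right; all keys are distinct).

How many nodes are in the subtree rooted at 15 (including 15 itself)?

Insert 4: tree is empty, so 4 becomes the root.
Insert 5: 5 > 4 → go right. Place as right child of 4.
Insert 19: 19 > 4 → go right; 19 > 5 → go right. Place as right child of 5.
Insert 14: 14 > 4 → go right; 14 > 5 → go right; 14 < 19 → go left. Place as left child of 19.
Insert 15: 15 > 4 → go right; 15 > 5 → go right; 15 < 19 → go left; 15 > 14 → go right. Place as right child of 14.
Insert 17: 17 > 4 → go right; 17 > 5 → go right; 17 < 19 → go left; 17 > 14 → go right; 17 > 15 → go right. Place as right child of 15.
Insert 18: 18 > 4 → go right; 18 > 5 → go right; 18 < 19 → go left; 18 > 14 → go right; 18 > 15 → go right; 18 > 17 → go right. Place as right child of 17.
Insert 36: 36 > 4 → go right; 36 > 5 → go right; 36 > 19 → go right. Place as right child of 19.
Insert 32: 32 > 4 → go right; 32 > 5 → go right; 32 > 19 → go right; 32 < 36 → go left. Place as left child of 36.
Insert 27: 27 > 4 → go right; 27 > 5 → go right; 27 > 19 → go right; 27 < 36 → go left; 27 < 32 → go left. Place as left child of 32.
Insert 26: 26 > 4 → go right; 26 > 5 → go right; 26 > 19 → go right; 26 < 36 → go left; 26 < 32 → go left; 26 < 27 → go left. Place as left child of 27.
Insert 25: 25 > 4 → go right; 25 > 5 → go right; 25 > 19 → go right; 25 < 36 → go left; 25 < 32 → go left; 25 < 27 → go left; 25 < 26 → go left. Place as left child of 26.
Insert 33: 33 > 4 → go right; 33 > 5 → go right; 33 > 19 → go right; 33 < 36 → go left; 33 > 32 → go right. Place as right child of 32.
Insert 30: 30 > 4 → go right; 30 > 5 → go right; 30 > 19 → go right; 30 < 36 → go left; 30 < 32 → go left; 30 > 27 → go right. Place as right child of 27.
Insert 31: 31 > 4 → go right; 31 > 5 → go right; 31 > 19 → go right; 31 < 36 → go left; 31 < 32 → go left; 31 > 27 → go right; 31 > 30 → go right. Place as right child of 30.
Insert 20: 20 > 4 → go right; 20 > 5 → go right; 20 > 19 → go right; 20 < 36 → go left; 20 < 32 → go left; 20 < 27 → go left; 20 < 26 → go left; 20 < 25 → go left. Place as left child of 25.
Insert 41: 41 > 4 → go right; 41 > 5 → go right; 41 > 19 → go right; 41 > 36 → go right. Place as right child of 36.
Insert 11: 11 > 4 → go right; 11 > 5 → go right; 11 < 19 → go left; 11 < 14 → go left. Place as left child of 14.
Insert 29: 29 > 4 → go right; 29 > 5 → go right; 29 > 19 → go right; 29 < 36 → go left; 29 < 32 → go left; 29 > 27 → go right; 29 < 30 → go left. Place as left child of 30.

Subtree rooted at 15 contains: 15, 17, 18 — 3 nodes.

3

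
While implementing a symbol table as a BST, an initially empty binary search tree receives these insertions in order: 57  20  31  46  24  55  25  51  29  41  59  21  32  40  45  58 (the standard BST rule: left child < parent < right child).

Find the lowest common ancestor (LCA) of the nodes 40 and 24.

31

Resulting structure (node: left, right):
  57: L=20, R=59
  20: L=–, R=31
  31: L=24, R=46
  46: L=41, R=55
  24: L=21, R=25
  55: L=51, R=–
  25: L=–, R=29
  51: L=–, R=–
  29: L=–, R=–
  41: L=32, R=45
  59: L=58, R=–
  21: L=–, R=–
  32: L=–, R=40
  40: L=–, R=–
  45: L=–, R=–
  58: L=–, R=–

Path to 40: 57 → 20 → 31 → 46 → 41 → 32 → 40
Path to 24: 57 → 20 → 31 → 24
The paths share a prefix ending at 31, then split left and right.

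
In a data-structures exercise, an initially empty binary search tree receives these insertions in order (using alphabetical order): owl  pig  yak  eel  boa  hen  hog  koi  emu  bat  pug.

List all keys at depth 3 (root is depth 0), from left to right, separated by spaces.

bat emu hog pug

owl: root
pig: right child of owl (depth 1)
yak: right child of pig (depth 2)
eel: left child of owl (depth 1)
boa: left child of eel (depth 2)
hen: right child of eel (depth 2)
hog: right child of hen (depth 3)
koi: right child of hog (depth 4)
emu: left child of hen (depth 3)
bat: left child of boa (depth 3)
pug: left child of yak (depth 3)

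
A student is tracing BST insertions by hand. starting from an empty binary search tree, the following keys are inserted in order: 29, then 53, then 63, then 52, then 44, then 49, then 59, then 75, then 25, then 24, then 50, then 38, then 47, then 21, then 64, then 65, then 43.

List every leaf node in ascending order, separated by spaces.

Insert 29: tree is empty, so 29 becomes the root.
Insert 53: 53 > 29 → go right. Place as right child of 29.
Insert 63: 63 > 29 → go right; 63 > 53 → go right. Place as right child of 53.
Insert 52: 52 > 29 → go right; 52 < 53 → go left. Place as left child of 53.
Insert 44: 44 > 29 → go right; 44 < 53 → go left; 44 < 52 → go left. Place as left child of 52.
Insert 49: 49 > 29 → go right; 49 < 53 → go left; 49 < 52 → go left; 49 > 44 → go right. Place as right child of 44.
Insert 59: 59 > 29 → go right; 59 > 53 → go right; 59 < 63 → go left. Place as left child of 63.
Insert 75: 75 > 29 → go right; 75 > 53 → go right; 75 > 63 → go right. Place as right child of 63.
Insert 25: 25 < 29 → go left. Place as left child of 29.
Insert 24: 24 < 29 → go left; 24 < 25 → go left. Place as left child of 25.
Insert 50: 50 > 29 → go right; 50 < 53 → go left; 50 < 52 → go left; 50 > 44 → go right; 50 > 49 → go right. Place as right child of 49.
Insert 38: 38 > 29 → go right; 38 < 53 → go left; 38 < 52 → go left; 38 < 44 → go left. Place as left child of 44.
Insert 47: 47 > 29 → go right; 47 < 53 → go left; 47 < 52 → go left; 47 > 44 → go right; 47 < 49 → go left. Place as left child of 49.
Insert 21: 21 < 29 → go left; 21 < 25 → go left; 21 < 24 → go left. Place as left child of 24.
Insert 64: 64 > 29 → go right; 64 > 53 → go right; 64 > 63 → go right; 64 < 75 → go left. Place as left child of 75.
Insert 65: 65 > 29 → go right; 65 > 53 → go right; 65 > 63 → go right; 65 < 75 → go left; 65 > 64 → go right. Place as right child of 64.
Insert 43: 43 > 29 → go right; 43 < 53 → go left; 43 < 52 → go left; 43 < 44 → go left; 43 > 38 → go right. Place as right child of 38.

21 43 47 50 59 65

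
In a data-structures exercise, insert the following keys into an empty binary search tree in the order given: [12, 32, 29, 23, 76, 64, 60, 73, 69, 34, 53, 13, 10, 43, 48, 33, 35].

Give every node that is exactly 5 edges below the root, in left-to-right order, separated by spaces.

12: root
32: right child of 12 (depth 1)
29: left child of 32 (depth 2)
23: left child of 29 (depth 3)
76: right child of 32 (depth 2)
64: left child of 76 (depth 3)
60: left child of 64 (depth 4)
73: right child of 64 (depth 4)
69: left child of 73 (depth 5)
34: left child of 60 (depth 5)
53: right child of 34 (depth 6)
13: left child of 23 (depth 4)
10: left child of 12 (depth 1)
43: left child of 53 (depth 7)
48: right child of 43 (depth 8)
33: left child of 34 (depth 6)
35: left child of 43 (depth 8)

34 69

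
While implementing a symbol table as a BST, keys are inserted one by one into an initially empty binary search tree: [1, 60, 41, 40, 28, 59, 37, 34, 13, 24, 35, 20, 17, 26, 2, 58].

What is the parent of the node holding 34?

Insert 1: tree is empty, so 1 becomes the root.
Insert 60: 60 > 1 → go right. Place as right child of 1.
Insert 41: 41 > 1 → go right; 41 < 60 → go left. Place as left child of 60.
Insert 40: 40 > 1 → go right; 40 < 60 → go left; 40 < 41 → go left. Place as left child of 41.
Insert 28: 28 > 1 → go right; 28 < 60 → go left; 28 < 41 → go left; 28 < 40 → go left. Place as left child of 40.
Insert 59: 59 > 1 → go right; 59 < 60 → go left; 59 > 41 → go right. Place as right child of 41.
Insert 37: 37 > 1 → go right; 37 < 60 → go left; 37 < 41 → go left; 37 < 40 → go left; 37 > 28 → go right. Place as right child of 28.
Insert 34: 34 > 1 → go right; 34 < 60 → go left; 34 < 41 → go left; 34 < 40 → go left; 34 > 28 → go right; 34 < 37 → go left. Place as left child of 37.
Insert 13: 13 > 1 → go right; 13 < 60 → go left; 13 < 41 → go left; 13 < 40 → go left; 13 < 28 → go left. Place as left child of 28.
Insert 24: 24 > 1 → go right; 24 < 60 → go left; 24 < 41 → go left; 24 < 40 → go left; 24 < 28 → go left; 24 > 13 → go right. Place as right child of 13.
Insert 35: 35 > 1 → go right; 35 < 60 → go left; 35 < 41 → go left; 35 < 40 → go left; 35 > 28 → go right; 35 < 37 → go left; 35 > 34 → go right. Place as right child of 34.
Insert 20: 20 > 1 → go right; 20 < 60 → go left; 20 < 41 → go left; 20 < 40 → go left; 20 < 28 → go left; 20 > 13 → go right; 20 < 24 → go left. Place as left child of 24.
Insert 17: 17 > 1 → go right; 17 < 60 → go left; 17 < 41 → go left; 17 < 40 → go left; 17 < 28 → go left; 17 > 13 → go right; 17 < 24 → go left; 17 < 20 → go left. Place as left child of 20.
Insert 26: 26 > 1 → go right; 26 < 60 → go left; 26 < 41 → go left; 26 < 40 → go left; 26 < 28 → go left; 26 > 13 → go right; 26 > 24 → go right. Place as right child of 24.
Insert 2: 2 > 1 → go right; 2 < 60 → go left; 2 < 41 → go left; 2 < 40 → go left; 2 < 28 → go left; 2 < 13 → go left. Place as left child of 13.
Insert 58: 58 > 1 → go right; 58 < 60 → go left; 58 > 41 → go right; 58 < 59 → go left. Place as left child of 59.

37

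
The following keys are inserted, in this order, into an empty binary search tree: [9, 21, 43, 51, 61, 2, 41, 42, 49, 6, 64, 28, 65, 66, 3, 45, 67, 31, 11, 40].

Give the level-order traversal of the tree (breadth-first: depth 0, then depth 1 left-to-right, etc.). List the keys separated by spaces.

9 2 21 6 11 43 3 41 51 28 42 49 61 31 45 64 40 65 66 67

Insert 9: tree is empty, so 9 becomes the root.
Insert 21: 21 > 9 → go right. Place as right child of 9.
Insert 43: 43 > 9 → go right; 43 > 21 → go right. Place as right child of 21.
Insert 51: 51 > 9 → go right; 51 > 21 → go right; 51 > 43 → go right. Place as right child of 43.
Insert 61: 61 > 9 → go right; 61 > 21 → go right; 61 > 43 → go right; 61 > 51 → go right. Place as right child of 51.
Insert 2: 2 < 9 → go left. Place as left child of 9.
Insert 41: 41 > 9 → go right; 41 > 21 → go right; 41 < 43 → go left. Place as left child of 43.
Insert 42: 42 > 9 → go right; 42 > 21 → go right; 42 < 43 → go left; 42 > 41 → go right. Place as right child of 41.
Insert 49: 49 > 9 → go right; 49 > 21 → go right; 49 > 43 → go right; 49 < 51 → go left. Place as left child of 51.
Insert 6: 6 < 9 → go left; 6 > 2 → go right. Place as right child of 2.
Insert 64: 64 > 9 → go right; 64 > 21 → go right; 64 > 43 → go right; 64 > 51 → go right; 64 > 61 → go right. Place as right child of 61.
Insert 28: 28 > 9 → go right; 28 > 21 → go right; 28 < 43 → go left; 28 < 41 → go left. Place as left child of 41.
Insert 65: 65 > 9 → go right; 65 > 21 → go right; 65 > 43 → go right; 65 > 51 → go right; 65 > 61 → go right; 65 > 64 → go right. Place as right child of 64.
Insert 66: 66 > 9 → go right; 66 > 21 → go right; 66 > 43 → go right; 66 > 51 → go right; 66 > 61 → go right; 66 > 64 → go right; 66 > 65 → go right. Place as right child of 65.
Insert 3: 3 < 9 → go left; 3 > 2 → go right; 3 < 6 → go left. Place as left child of 6.
Insert 45: 45 > 9 → go right; 45 > 21 → go right; 45 > 43 → go right; 45 < 51 → go left; 45 < 49 → go left. Place as left child of 49.
Insert 67: 67 > 9 → go right; 67 > 21 → go right; 67 > 43 → go right; 67 > 51 → go right; 67 > 61 → go right; 67 > 64 → go right; 67 > 65 → go right; 67 > 66 → go right. Place as right child of 66.
Insert 31: 31 > 9 → go right; 31 > 21 → go right; 31 < 43 → go left; 31 < 41 → go left; 31 > 28 → go right. Place as right child of 28.
Insert 11: 11 > 9 → go right; 11 < 21 → go left. Place as left child of 21.
Insert 40: 40 > 9 → go right; 40 > 21 → go right; 40 < 43 → go left; 40 < 41 → go left; 40 > 28 → go right; 40 > 31 → go right. Place as right child of 31.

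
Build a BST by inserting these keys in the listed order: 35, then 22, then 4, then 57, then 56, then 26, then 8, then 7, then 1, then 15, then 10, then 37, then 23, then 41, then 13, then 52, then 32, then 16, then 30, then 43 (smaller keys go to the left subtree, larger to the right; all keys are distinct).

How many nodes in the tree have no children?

7

Insert 35: tree is empty, so 35 becomes the root.
Insert 22: 22 < 35 → go left. Place as left child of 35.
Insert 4: 4 < 35 → go left; 4 < 22 → go left. Place as left child of 22.
Insert 57: 57 > 35 → go right. Place as right child of 35.
Insert 56: 56 > 35 → go right; 56 < 57 → go left. Place as left child of 57.
Insert 26: 26 < 35 → go left; 26 > 22 → go right. Place as right child of 22.
Insert 8: 8 < 35 → go left; 8 < 22 → go left; 8 > 4 → go right. Place as right child of 4.
Insert 7: 7 < 35 → go left; 7 < 22 → go left; 7 > 4 → go right; 7 < 8 → go left. Place as left child of 8.
Insert 1: 1 < 35 → go left; 1 < 22 → go left; 1 < 4 → go left. Place as left child of 4.
Insert 15: 15 < 35 → go left; 15 < 22 → go left; 15 > 4 → go right; 15 > 8 → go right. Place as right child of 8.
Insert 10: 10 < 35 → go left; 10 < 22 → go left; 10 > 4 → go right; 10 > 8 → go right; 10 < 15 → go left. Place as left child of 15.
Insert 37: 37 > 35 → go right; 37 < 57 → go left; 37 < 56 → go left. Place as left child of 56.
Insert 23: 23 < 35 → go left; 23 > 22 → go right; 23 < 26 → go left. Place as left child of 26.
Insert 41: 41 > 35 → go right; 41 < 57 → go left; 41 < 56 → go left; 41 > 37 → go right. Place as right child of 37.
Insert 13: 13 < 35 → go left; 13 < 22 → go left; 13 > 4 → go right; 13 > 8 → go right; 13 < 15 → go left; 13 > 10 → go right. Place as right child of 10.
Insert 52: 52 > 35 → go right; 52 < 57 → go left; 52 < 56 → go left; 52 > 37 → go right; 52 > 41 → go right. Place as right child of 41.
Insert 32: 32 < 35 → go left; 32 > 22 → go right; 32 > 26 → go right. Place as right child of 26.
Insert 16: 16 < 35 → go left; 16 < 22 → go left; 16 > 4 → go right; 16 > 8 → go right; 16 > 15 → go right. Place as right child of 15.
Insert 30: 30 < 35 → go left; 30 > 22 → go right; 30 > 26 → go right; 30 < 32 → go left. Place as left child of 32.
Insert 43: 43 > 35 → go right; 43 < 57 → go left; 43 < 56 → go left; 43 > 37 → go right; 43 > 41 → go right; 43 < 52 → go left. Place as left child of 52.

Leaves: 1, 7, 13, 16, 23, 30, 43 — 7 in total.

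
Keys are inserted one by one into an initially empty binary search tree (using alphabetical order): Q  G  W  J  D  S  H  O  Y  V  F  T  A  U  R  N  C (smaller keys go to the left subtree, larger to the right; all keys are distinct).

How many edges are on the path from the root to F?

Insert Q: tree is empty, so Q becomes the root.
Insert G: G < Q → go left. Place as left child of Q.
Insert W: W > Q → go right. Place as right child of Q.
Insert J: J < Q → go left; J > G → go right. Place as right child of G.
Insert D: D < Q → go left; D < G → go left. Place as left child of G.
Insert S: S > Q → go right; S < W → go left. Place as left child of W.
Insert H: H < Q → go left; H > G → go right; H < J → go left. Place as left child of J.
Insert O: O < Q → go left; O > G → go right; O > J → go right. Place as right child of J.
Insert Y: Y > Q → go right; Y > W → go right. Place as right child of W.
Insert V: V > Q → go right; V < W → go left; V > S → go right. Place as right child of S.
Insert F: F < Q → go left; F < G → go left; F > D → go right. Place as right child of D.
Insert T: T > Q → go right; T < W → go left; T > S → go right; T < V → go left. Place as left child of V.
Insert A: A < Q → go left; A < G → go left; A < D → go left. Place as left child of D.
Insert U: U > Q → go right; U < W → go left; U > S → go right; U < V → go left; U > T → go right. Place as right child of T.
Insert R: R > Q → go right; R < W → go left; R < S → go left. Place as left child of S.
Insert N: N < Q → go left; N > G → go right; N > J → go right; N < O → go left. Place as left child of O.
Insert C: C < Q → go left; C < G → go left; C < D → go left; C > A → go right. Place as right child of A.

Path to F: Q → G → D → F, which is 3 edges.

3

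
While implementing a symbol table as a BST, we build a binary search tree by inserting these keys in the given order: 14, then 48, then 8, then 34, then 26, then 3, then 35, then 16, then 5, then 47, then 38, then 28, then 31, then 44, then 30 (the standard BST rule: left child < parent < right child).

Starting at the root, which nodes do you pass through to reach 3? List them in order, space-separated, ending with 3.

14: root
48: right child of 14 (depth 1)
8: left child of 14 (depth 1)
34: left child of 48 (depth 2)
26: left child of 34 (depth 3)
3: left child of 8 (depth 2)
35: right child of 34 (depth 3)
16: left child of 26 (depth 4)
5: right child of 3 (depth 3)
47: right child of 35 (depth 4)
38: left child of 47 (depth 5)
28: right child of 26 (depth 4)
31: right child of 28 (depth 5)
44: right child of 38 (depth 6)
30: left child of 31 (depth 6)

14 8 3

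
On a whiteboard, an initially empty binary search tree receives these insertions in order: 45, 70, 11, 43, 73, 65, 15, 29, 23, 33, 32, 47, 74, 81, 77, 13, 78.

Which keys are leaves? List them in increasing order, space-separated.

13 23 32 47 78

Insert 45: tree is empty, so 45 becomes the root.
Insert 70: 70 > 45 → go right. Place as right child of 45.
Insert 11: 11 < 45 → go left. Place as left child of 45.
Insert 43: 43 < 45 → go left; 43 > 11 → go right. Place as right child of 11.
Insert 73: 73 > 45 → go right; 73 > 70 → go right. Place as right child of 70.
Insert 65: 65 > 45 → go right; 65 < 70 → go left. Place as left child of 70.
Insert 15: 15 < 45 → go left; 15 > 11 → go right; 15 < 43 → go left. Place as left child of 43.
Insert 29: 29 < 45 → go left; 29 > 11 → go right; 29 < 43 → go left; 29 > 15 → go right. Place as right child of 15.
Insert 23: 23 < 45 → go left; 23 > 11 → go right; 23 < 43 → go left; 23 > 15 → go right; 23 < 29 → go left. Place as left child of 29.
Insert 33: 33 < 45 → go left; 33 > 11 → go right; 33 < 43 → go left; 33 > 15 → go right; 33 > 29 → go right. Place as right child of 29.
Insert 32: 32 < 45 → go left; 32 > 11 → go right; 32 < 43 → go left; 32 > 15 → go right; 32 > 29 → go right; 32 < 33 → go left. Place as left child of 33.
Insert 47: 47 > 45 → go right; 47 < 70 → go left; 47 < 65 → go left. Place as left child of 65.
Insert 74: 74 > 45 → go right; 74 > 70 → go right; 74 > 73 → go right. Place as right child of 73.
Insert 81: 81 > 45 → go right; 81 > 70 → go right; 81 > 73 → go right; 81 > 74 → go right. Place as right child of 74.
Insert 77: 77 > 45 → go right; 77 > 70 → go right; 77 > 73 → go right; 77 > 74 → go right; 77 < 81 → go left. Place as left child of 81.
Insert 13: 13 < 45 → go left; 13 > 11 → go right; 13 < 43 → go left; 13 < 15 → go left. Place as left child of 15.
Insert 78: 78 > 45 → go right; 78 > 70 → go right; 78 > 73 → go right; 78 > 74 → go right; 78 < 81 → go left; 78 > 77 → go right. Place as right child of 77.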